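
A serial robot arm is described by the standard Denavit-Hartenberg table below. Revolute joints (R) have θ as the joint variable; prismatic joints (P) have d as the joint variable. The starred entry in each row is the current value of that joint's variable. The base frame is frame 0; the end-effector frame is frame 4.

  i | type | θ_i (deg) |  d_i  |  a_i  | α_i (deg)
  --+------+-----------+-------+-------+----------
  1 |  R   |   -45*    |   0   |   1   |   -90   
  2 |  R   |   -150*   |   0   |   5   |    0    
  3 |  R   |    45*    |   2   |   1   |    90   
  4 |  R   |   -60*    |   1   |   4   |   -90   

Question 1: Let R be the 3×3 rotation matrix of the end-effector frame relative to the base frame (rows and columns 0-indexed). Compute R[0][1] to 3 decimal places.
End-effector y-axis (col 1 of R) = (0.6830,-0.6830,0.2588)
R[0][1] = 0.6830

0.683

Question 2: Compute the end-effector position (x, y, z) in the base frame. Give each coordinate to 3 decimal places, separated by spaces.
-4.622 2.552 5.139

after link 1: o_1 = (0.7071, -0.7071, 0.0000)
after link 2: o_2 = (-2.3548, 2.3548, 2.5000)
after link 3: o_3 = (-1.1236, 3.9520, 3.4659)
after link 4: o_4 = (-4.6221, 2.5515, 5.1390)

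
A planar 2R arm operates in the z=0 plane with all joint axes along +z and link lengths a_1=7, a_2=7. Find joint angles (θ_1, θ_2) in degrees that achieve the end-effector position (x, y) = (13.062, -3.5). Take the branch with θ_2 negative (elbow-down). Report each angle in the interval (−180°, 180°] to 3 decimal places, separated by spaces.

cos θ_2 = (182.8658−7²−7²)/(2·7·7) = 0.8660; θ_2 = -30.0054° (elbow-down)
β = atan2(-3.5000,13.0620) = -15.0002°; ψ = atan2(-3.5006,13.0618) = -15.0027°
θ_1 = β − ψ = 0.0025°

0.003 -30.005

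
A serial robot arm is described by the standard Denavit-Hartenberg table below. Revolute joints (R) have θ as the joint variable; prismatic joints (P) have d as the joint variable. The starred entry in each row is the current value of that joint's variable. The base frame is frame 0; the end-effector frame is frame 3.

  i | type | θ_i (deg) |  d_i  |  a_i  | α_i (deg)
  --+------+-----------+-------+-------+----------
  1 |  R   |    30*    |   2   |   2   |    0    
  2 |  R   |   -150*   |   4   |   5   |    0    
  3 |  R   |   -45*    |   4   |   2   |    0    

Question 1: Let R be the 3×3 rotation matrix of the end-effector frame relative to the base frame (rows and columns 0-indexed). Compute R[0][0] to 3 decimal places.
-0.966

End-effector x-axis (col 0 of R) = (-0.9659,-0.2588,0.0000)
R[0][0] = -0.9659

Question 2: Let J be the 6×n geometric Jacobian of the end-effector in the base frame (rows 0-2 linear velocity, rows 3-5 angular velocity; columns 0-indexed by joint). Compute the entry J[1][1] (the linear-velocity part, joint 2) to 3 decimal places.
axis z_1 = (0.0000,0.0000,1.0000); lever o_n−o_1 = (-4.4319,-4.8478,8.0000)
cross product → J_v[:, 1] = (4.8478,-4.4319,0.0000)
J_ω[:, 1] = z_1
entry J[1][1] = -4.4319

-4.432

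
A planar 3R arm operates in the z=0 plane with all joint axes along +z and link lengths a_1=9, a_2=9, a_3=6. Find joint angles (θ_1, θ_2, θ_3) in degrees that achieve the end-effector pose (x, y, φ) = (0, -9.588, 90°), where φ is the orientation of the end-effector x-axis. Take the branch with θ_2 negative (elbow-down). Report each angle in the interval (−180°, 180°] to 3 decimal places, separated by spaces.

-59.997 -60.006 -149.997

wrist centre = target − a_3·(cos φ, sin φ) = (-0.0000, -15.5880)
cos θ_2 = (242.9857−9²−9²)/(2·9·9) = 0.4999; θ_2 = -60.0058° (elbow-down)
β = atan2(-15.5880,-0.0000) = -90.0000°; ψ = atan2(-7.7947,13.4992) = -30.0029°
θ_1 = β − ψ = -59.9971°
θ_3 = φ − θ_1 − θ_2 = -149.9971° (wrapped to (-180°,180°])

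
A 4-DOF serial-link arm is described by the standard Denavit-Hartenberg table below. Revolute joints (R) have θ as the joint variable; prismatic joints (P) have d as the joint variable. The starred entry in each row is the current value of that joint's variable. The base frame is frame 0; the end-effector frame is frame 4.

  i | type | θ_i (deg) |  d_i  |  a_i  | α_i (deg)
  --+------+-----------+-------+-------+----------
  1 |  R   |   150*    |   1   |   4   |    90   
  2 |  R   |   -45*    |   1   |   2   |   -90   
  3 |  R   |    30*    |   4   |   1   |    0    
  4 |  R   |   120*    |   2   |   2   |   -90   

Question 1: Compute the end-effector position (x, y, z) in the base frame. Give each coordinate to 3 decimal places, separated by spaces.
-8.083 4.089 4.441

after link 1: o_1 = (-3.4641, 2.0000, 1.0000)
after link 2: o_2 = (-4.1888, 3.5731, -0.4142)
after link 3: o_3 = (-7.4187, 4.8605, 1.8018)
after link 4: o_4 = (-8.0828, 4.0892, 4.4408)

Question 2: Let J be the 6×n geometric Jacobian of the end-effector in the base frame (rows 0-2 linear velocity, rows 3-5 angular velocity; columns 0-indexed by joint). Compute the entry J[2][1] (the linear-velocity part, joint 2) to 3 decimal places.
5.044

axis z_1 = (0.5000,0.8660,0.0000); lever o_n−o_1 = (-4.6186,2.0892,3.4408)
cross product → J_v[:, 1] = (2.9798,-1.7204,5.0445)
J_ω[:, 1] = z_1
entry J[2][1] = 5.0445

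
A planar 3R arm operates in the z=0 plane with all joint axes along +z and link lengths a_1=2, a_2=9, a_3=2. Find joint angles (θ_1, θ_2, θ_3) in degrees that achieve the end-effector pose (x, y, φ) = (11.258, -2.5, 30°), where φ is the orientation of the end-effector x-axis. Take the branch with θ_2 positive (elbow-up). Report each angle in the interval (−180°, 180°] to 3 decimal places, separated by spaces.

-70.358 60.012 40.346

wrist centre = target − a_3·(cos φ, sin φ) = (9.5259, -3.5000)
cos θ_2 = (102.9937−2²−9²)/(2·2·9) = 0.4998; θ_2 = 60.0116° (elbow-up)
β = atan2(-3.5000,9.5259) = -20.1742°; ψ = atan2(7.7951,6.4984) = 50.1837°
θ_1 = β − ψ = -70.3579°
θ_3 = φ − θ_1 − θ_2 = 40.3463° (wrapped to (-180°,180°])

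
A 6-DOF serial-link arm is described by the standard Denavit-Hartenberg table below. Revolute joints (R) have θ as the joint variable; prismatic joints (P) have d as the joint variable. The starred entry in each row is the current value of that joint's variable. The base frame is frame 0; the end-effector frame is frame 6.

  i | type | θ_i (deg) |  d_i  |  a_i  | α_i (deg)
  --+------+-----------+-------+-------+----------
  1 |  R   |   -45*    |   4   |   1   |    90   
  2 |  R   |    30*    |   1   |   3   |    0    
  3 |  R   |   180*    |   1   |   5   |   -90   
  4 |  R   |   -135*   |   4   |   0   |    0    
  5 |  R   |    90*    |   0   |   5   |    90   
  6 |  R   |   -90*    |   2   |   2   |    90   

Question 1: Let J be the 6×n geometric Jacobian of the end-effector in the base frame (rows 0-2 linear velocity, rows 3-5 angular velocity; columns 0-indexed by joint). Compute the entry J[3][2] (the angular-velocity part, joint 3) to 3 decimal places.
axis z_2 = (-0.7071,-0.7071,0.0000); lever o_n−o_2 = (-7.8609,-0.5533,-5.2927)
cross product → J_v[:, 2] = (3.7425,-3.7425,-5.1672)
J_ω[:, 2] = z_2
entry J[3][2] = -0.7071

-0.707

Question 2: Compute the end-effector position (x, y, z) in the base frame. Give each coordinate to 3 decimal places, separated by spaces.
-6.024 -3.805 0.207

after link 1: o_1 = (0.7071, -0.7071, 4.0000)
after link 2: o_2 = (1.8371, -3.2513, 5.5000)
after link 3: o_3 = (-1.9319, -0.8966, 3.0000)
after link 4: o_4 = (-0.5176, -2.3108, -0.4641)
after link 5: o_5 = (-5.1827, -2.6457, -2.2319)
after link 6: o_6 = (-6.0238, -3.8046, 0.2073)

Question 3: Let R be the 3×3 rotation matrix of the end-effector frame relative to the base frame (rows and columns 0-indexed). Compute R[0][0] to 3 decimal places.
End-effector x-axis (col 0 of R) = (-0.3536,0.3536,0.8660)
R[0][0] = -0.3536

-0.354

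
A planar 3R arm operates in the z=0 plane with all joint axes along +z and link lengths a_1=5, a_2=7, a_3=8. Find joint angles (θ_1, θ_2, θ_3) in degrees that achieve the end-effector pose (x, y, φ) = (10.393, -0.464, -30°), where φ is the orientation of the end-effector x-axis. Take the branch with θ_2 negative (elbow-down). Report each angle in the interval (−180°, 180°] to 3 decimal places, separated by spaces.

134.995 -134.994 -30.001

wrist centre = target − a_3·(cos φ, sin φ) = (3.4648, 3.5360)
cos θ_2 = (24.5081−5²−7²)/(2·5·7) = -0.7070; θ_2 = -134.9935° (elbow-down)
β = atan2(3.5360,3.4648) = 45.5827°; ψ = atan2(-4.9503,0.0508) = -89.4119°
θ_1 = β − ψ = 134.9946°
θ_3 = φ − θ_1 − θ_2 = -30.0011° (wrapped to (-180°,180°])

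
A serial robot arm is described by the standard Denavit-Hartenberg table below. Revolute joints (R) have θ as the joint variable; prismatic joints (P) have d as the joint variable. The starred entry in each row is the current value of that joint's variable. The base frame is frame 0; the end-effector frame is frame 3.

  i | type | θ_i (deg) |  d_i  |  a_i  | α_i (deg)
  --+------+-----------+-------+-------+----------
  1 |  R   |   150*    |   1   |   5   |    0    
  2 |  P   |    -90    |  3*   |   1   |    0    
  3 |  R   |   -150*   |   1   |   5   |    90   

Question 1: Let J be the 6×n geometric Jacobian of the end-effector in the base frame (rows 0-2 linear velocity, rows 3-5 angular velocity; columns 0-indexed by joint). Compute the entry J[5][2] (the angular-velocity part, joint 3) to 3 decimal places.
axis z_2 = (0.0000,0.0000,1.0000); lever o_n−o_2 = (0.0000,-5.0000,1.0000)
cross product → J_v[:, 2] = (5.0000,0.0000,-0.0000)
J_ω[:, 2] = z_2
entry J[5][2] = 1.0000

1.000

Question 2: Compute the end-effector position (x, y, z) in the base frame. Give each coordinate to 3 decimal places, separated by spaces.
-3.830 -1.634 5.000

after link 1: o_1 = (-4.3301, 2.5000, 1.0000)
after link 2: o_2 = (-3.8301, 3.3660, 4.0000)
after link 3: o_3 = (-3.8301, -1.6340, 5.0000)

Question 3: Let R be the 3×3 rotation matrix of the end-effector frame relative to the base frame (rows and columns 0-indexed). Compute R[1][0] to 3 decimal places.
-1.000

End-effector x-axis (col 0 of R) = (0.0000,-1.0000,0.0000)
R[1][0] = -1.0000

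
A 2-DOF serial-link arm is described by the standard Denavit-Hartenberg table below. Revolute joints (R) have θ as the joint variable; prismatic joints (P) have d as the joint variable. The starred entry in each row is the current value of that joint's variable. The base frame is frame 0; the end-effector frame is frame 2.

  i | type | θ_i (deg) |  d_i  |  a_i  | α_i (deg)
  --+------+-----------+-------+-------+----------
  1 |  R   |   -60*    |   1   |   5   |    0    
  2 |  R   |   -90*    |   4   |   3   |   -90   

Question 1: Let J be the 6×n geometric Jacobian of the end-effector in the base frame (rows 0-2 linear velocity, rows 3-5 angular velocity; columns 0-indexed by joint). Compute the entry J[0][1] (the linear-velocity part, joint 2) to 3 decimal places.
1.500

axis z_1 = (0.0000,0.0000,1.0000); lever o_n−o_1 = (-2.5981,-1.5000,4.0000)
cross product → J_v[:, 1] = (1.5000,-2.5981,0.0000)
J_ω[:, 1] = z_1
entry J[0][1] = 1.5000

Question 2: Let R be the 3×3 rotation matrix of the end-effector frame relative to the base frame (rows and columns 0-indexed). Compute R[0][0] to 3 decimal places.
End-effector x-axis (col 0 of R) = (-0.8660,-0.5000,0.0000)
R[0][0] = -0.8660

-0.866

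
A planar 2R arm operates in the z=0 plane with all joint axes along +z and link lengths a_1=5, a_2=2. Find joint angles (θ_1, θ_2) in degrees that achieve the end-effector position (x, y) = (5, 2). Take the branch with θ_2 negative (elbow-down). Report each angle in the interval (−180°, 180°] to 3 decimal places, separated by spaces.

cos θ_2 = (29.0000−5²−2²)/(2·5·2) = 0.0000; θ_2 = -90.0000° (elbow-down)
β = atan2(2.0000,5.0000) = 21.8014°; ψ = atan2(-2.0000,5.0000) = -21.8014°
θ_1 = β − ψ = 43.6028°

43.603 -90.000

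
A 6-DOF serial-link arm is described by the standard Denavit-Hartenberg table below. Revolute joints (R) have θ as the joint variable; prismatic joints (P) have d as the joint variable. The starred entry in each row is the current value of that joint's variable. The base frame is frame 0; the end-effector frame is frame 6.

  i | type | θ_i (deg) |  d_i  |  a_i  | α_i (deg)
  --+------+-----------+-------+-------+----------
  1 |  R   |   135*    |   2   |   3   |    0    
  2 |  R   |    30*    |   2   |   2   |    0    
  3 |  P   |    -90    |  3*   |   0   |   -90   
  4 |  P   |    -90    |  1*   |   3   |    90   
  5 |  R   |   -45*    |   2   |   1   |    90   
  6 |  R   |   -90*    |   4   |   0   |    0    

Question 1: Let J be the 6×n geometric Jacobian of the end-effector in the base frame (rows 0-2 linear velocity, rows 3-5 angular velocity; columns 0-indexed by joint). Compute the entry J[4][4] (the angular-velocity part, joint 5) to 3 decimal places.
axis z_4 = (-0.2588,-0.9659,0.0000); lever o_n−o_4 = (2.8974,-2.8469,-2.1213)
cross product → J_v[:, 4] = (2.0490,-0.5490,3.5355)
J_ω[:, 4] = z_4
entry J[4][4] = -0.9659

-0.966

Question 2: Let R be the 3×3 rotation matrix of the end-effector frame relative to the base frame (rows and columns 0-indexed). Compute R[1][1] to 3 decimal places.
-0.183

End-effector y-axis (col 1 of R) = (0.6830,-0.1830,0.7071)
R[1][1] = -0.1830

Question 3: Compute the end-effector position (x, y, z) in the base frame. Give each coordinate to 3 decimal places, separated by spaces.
after link 1: o_1 = (-2.1213, 2.1213, 2.0000)
after link 2: o_2 = (-4.0532, 2.6390, 4.0000)
after link 3: o_3 = (-4.0532, 2.6390, 7.0000)
after link 4: o_4 = (-5.0191, 2.8978, 10.0000)
after link 5: o_5 = (-4.8537, 0.7829, 10.7071)
after link 6: o_6 = (-2.1217, 0.0509, 7.8787)

-2.122 0.051 7.879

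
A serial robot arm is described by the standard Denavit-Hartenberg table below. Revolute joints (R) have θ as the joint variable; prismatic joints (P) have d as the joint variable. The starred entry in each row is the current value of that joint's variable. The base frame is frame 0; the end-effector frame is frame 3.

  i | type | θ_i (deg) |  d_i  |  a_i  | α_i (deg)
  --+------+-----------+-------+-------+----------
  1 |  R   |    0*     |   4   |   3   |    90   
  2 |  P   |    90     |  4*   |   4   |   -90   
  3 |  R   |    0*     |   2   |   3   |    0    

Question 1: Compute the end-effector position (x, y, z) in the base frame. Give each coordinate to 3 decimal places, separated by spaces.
1.000 -4.000 11.000

after link 1: o_1 = (3.0000, 0.0000, 4.0000)
after link 2: o_2 = (3.0000, -4.0000, 8.0000)
after link 3: o_3 = (1.0000, -4.0000, 11.0000)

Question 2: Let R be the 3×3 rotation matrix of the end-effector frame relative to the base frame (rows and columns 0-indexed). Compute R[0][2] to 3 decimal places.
End-effector z-axis (col 2 of R) = (-1.0000,-0.0000,0.0000)
R[0][2] = -1.0000

-1.000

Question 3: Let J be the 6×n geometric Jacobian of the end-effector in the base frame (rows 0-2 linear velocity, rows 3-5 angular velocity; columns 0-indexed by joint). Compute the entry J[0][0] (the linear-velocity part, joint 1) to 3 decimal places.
axis z_0 = ẑ; lever o_n−o_0 = (1.0000,-4.0000,11.0000)
cross product → J_v[:, 0] = (4.0000,1.0000,-0.0000)
J_ω[:, 0] = z_0
entry J[0][0] = 4.0000

4.000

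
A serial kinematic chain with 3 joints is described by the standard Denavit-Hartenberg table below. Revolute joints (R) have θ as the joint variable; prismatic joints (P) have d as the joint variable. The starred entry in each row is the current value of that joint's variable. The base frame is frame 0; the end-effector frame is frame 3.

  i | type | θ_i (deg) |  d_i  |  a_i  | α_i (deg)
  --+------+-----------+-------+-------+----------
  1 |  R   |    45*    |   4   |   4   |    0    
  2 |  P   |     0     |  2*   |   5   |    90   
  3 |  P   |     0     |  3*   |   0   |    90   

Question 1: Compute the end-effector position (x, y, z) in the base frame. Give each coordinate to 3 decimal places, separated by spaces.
after link 1: o_1 = (2.8284, 2.8284, 4.0000)
after link 2: o_2 = (6.3640, 6.3640, 6.0000)
after link 3: o_3 = (8.4853, 4.2426, 6.0000)

8.485 4.243 6.000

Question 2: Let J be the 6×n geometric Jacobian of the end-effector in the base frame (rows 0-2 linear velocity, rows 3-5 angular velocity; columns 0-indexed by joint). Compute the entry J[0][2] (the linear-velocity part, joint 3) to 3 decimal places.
prismatic axis z_2 = (0.7071,-0.7071,0.0000)
J_v[:, 2] = z_2; J_ω[:, 2] = (0,0,0)
entry J[0][2] = 0.7071

0.707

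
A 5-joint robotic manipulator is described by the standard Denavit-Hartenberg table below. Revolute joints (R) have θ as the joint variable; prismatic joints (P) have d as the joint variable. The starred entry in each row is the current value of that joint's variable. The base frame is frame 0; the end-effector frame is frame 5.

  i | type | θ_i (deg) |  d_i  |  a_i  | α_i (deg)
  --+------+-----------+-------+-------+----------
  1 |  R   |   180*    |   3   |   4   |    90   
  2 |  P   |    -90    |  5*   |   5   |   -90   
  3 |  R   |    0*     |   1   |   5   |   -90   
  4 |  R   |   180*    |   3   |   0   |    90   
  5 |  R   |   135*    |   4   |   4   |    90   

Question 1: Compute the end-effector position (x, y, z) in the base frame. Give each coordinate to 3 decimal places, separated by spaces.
after link 1: o_1 = (-4.0000, 0.0000, 3.0000)
after link 2: o_2 = (-4.0000, 5.0000, -2.0000)
after link 3: o_3 = (-5.0000, 5.0000, -7.0000)
after link 4: o_4 = (-5.0000, 2.0000, -7.0000)
after link 5: o_5 = (-1.0000, -0.8284, -9.8284)

-1.000 -0.828 -9.828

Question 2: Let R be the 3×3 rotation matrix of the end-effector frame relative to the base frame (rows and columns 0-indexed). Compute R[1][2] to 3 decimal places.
End-effector z-axis (col 2 of R) = (-0.0000,-0.7071,0.7071)
R[1][2] = -0.7071

-0.707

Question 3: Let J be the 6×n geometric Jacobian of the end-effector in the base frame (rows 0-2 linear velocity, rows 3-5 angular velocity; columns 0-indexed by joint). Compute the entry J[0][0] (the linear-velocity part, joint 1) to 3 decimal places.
axis z_0 = ẑ; lever o_n−o_0 = (-1.0000,-0.8284,-9.8284)
cross product → J_v[:, 0] = (0.8284,-1.0000,0.0000)
J_ω[:, 0] = z_0
entry J[0][0] = 0.8284

0.828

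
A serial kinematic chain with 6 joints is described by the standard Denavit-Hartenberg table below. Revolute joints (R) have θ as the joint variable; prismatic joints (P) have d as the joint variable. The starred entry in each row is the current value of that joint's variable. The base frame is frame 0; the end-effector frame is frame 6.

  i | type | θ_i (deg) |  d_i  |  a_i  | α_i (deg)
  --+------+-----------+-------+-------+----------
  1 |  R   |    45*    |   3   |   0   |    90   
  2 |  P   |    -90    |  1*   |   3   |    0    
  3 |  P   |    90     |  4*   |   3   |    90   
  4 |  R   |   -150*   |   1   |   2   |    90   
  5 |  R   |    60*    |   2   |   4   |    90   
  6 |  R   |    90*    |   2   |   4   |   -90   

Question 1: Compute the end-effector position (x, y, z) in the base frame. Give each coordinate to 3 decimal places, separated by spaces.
1.673 -8.693 -3.464

after link 1: o_1 = (0.0000, 0.0000, 3.0000)
after link 2: o_2 = (0.7071, -0.7071, 0.0000)
after link 3: o_3 = (5.6569, -1.4142, 0.0000)
after link 4: o_4 = (3.7250, -1.9319, -1.0000)
after link 5: o_5 = (2.3108, -4.3813, -4.4641)
after link 6: o_6 = (1.6730, -8.6933, -3.4641)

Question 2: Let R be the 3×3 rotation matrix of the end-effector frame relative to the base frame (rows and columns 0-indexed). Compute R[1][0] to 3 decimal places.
-0.966

End-effector x-axis (col 0 of R) = (0.2588,-0.9659,-0.0000)
R[1][0] = -0.9659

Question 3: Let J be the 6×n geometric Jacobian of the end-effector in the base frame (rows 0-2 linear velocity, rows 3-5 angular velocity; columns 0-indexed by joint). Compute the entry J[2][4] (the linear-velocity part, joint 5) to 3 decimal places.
-3.732

axis z_4 = (0.2588,-0.9659,0.0000); lever o_n−o_4 = (-2.0520,-6.7615,-2.4641)
cross product → J_v[:, 4] = (2.3801,0.6378,-3.7321)
J_ω[:, 4] = z_4
entry J[2][4] = -3.7321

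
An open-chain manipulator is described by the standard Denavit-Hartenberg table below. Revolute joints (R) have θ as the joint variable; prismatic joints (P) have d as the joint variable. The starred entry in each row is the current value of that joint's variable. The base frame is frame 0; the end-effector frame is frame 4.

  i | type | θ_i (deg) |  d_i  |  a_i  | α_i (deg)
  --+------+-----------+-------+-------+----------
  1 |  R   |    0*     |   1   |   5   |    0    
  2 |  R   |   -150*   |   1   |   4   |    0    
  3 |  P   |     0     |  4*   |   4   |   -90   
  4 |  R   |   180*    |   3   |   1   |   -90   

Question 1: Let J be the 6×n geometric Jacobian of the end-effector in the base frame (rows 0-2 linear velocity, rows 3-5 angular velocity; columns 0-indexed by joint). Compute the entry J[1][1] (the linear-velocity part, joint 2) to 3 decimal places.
axis z_1 = (0.0000,0.0000,1.0000); lever o_n−o_1 = (-4.5622,-6.0981,5.0000)
cross product → J_v[:, 1] = (6.0981,-4.5622,0.0000)
J_ω[:, 1] = z_1
entry J[1][1] = -4.5622

-4.562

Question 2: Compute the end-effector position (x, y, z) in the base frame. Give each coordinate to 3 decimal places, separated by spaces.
after link 1: o_1 = (5.0000, 0.0000, 1.0000)
after link 2: o_2 = (1.5359, -2.0000, 2.0000)
after link 3: o_3 = (-1.9282, -4.0000, 6.0000)
after link 4: o_4 = (0.4378, -6.0981, 6.0000)

0.438 -6.098 6.000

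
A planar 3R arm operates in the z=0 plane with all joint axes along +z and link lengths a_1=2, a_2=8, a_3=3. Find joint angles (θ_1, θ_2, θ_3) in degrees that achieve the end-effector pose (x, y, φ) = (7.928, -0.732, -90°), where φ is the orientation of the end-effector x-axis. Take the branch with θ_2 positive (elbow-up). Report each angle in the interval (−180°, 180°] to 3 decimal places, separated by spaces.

-60.004 90.005 -120.001

wrist centre = target − a_3·(cos φ, sin φ) = (7.9280, 2.2680)
cos θ_2 = (67.9970−2²−8²)/(2·2·8) = -0.0001; θ_2 = 90.0054° (elbow-up)
β = atan2(2.2680,7.9280) = 15.9645°; ψ = atan2(8.0000,1.9993) = 75.9688°
θ_1 = β − ψ = -60.0043°
θ_3 = φ − θ_1 − θ_2 = -120.0010° (wrapped to (-180°,180°])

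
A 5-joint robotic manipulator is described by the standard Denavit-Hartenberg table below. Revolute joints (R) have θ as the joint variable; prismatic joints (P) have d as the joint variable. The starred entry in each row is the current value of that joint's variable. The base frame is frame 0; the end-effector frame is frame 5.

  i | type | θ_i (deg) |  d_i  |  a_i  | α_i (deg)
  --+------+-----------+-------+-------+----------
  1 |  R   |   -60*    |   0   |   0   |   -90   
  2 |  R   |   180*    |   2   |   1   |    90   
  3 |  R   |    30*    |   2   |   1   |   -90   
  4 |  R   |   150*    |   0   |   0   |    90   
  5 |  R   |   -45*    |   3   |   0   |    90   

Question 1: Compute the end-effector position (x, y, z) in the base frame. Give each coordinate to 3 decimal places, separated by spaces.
after link 1: o_1 = (0.0000, 0.0000, 0.0000)
after link 2: o_2 = (1.2321, 1.8660, 0.0000)
after link 3: o_3 = (1.2321, 2.8660, -2.0000)
after link 4: o_4 = (1.2321, 2.8660, -2.0000)
after link 5: o_5 = (1.2321, 4.3660, 0.5981)

1.232 4.366 0.598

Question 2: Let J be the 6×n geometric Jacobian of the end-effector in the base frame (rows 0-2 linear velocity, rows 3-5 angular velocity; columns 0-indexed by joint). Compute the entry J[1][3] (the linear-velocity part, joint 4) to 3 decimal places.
-2.598

axis z_3 = (1.0000,0.0000,0.0000); lever o_n−o_3 = (-0.0000,1.5000,2.5981)
cross product → J_v[:, 3] = (0.0000,-2.5981,1.5000)
J_ω[:, 3] = z_3
entry J[1][3] = -2.5981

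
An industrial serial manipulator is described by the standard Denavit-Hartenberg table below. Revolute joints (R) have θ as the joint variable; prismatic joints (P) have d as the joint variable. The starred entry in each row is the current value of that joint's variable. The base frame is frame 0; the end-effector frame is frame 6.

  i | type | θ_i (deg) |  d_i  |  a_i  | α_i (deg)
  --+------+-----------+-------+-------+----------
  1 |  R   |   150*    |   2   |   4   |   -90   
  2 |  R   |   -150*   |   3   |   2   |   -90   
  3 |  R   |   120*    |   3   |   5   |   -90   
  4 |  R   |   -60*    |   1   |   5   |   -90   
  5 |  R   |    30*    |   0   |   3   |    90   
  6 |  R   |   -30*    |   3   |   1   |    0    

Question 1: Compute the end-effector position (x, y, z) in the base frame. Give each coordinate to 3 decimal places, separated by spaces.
after link 1: o_1 = (-3.4641, 2.0000, 2.0000)
after link 2: o_2 = (-3.4641, -1.4641, 3.0000)
after link 3: o_3 = (-4.4731, 4.1184, 4.3481)
after link 4: o_4 = (-7.1026, 7.5592, 7.0401)
after link 5: o_5 = (-6.6522, 9.4643, 9.3134)
after link 6: o_6 = (-9.5116, 10.5571, 10.1069)

-9.512 10.557 10.107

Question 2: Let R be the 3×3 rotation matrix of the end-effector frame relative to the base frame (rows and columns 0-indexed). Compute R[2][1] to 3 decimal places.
-0.184

End-effector y-axis (col 1 of R) = (0.3061,0.9341,-0.1836)
R[2][1] = -0.1836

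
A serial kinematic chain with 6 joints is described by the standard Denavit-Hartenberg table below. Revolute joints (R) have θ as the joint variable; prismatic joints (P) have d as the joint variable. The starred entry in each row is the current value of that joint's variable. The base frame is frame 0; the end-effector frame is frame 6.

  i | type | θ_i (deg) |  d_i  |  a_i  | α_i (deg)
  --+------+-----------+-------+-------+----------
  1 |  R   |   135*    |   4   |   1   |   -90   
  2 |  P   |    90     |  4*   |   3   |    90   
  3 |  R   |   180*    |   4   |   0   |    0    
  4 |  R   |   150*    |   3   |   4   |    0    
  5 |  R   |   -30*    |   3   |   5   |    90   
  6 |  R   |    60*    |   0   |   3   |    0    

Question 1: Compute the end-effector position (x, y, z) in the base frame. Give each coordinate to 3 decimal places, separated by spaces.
-7.049 12.181 -5.714

after link 1: o_1 = (-0.7071, 0.7071, 4.0000)
after link 2: o_2 = (-3.5355, -2.1213, 1.0000)
after link 3: o_3 = (-6.3640, 0.7071, 1.0000)
after link 4: o_4 = (-7.0711, 4.2426, -2.4641)
after link 5: o_5 = (-6.1305, 9.4258, -4.9641)
after link 6: o_6 = (-7.0491, 12.1815, -5.7141)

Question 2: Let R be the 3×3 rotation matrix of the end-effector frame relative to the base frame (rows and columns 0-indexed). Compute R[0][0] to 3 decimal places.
-0.306

End-effector x-axis (col 0 of R) = (-0.3062,0.9186,-0.2500)
R[0][0] = -0.3062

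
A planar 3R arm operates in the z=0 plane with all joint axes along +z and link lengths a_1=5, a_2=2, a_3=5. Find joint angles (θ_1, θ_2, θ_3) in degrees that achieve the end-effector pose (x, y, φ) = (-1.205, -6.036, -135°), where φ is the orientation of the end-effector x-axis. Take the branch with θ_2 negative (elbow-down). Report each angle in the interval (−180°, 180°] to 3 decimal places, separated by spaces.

wrist centre = target − a_3·(cos φ, sin φ) = (2.3305, -2.5005)
cos θ_2 = (11.6837−5²−2²)/(2·5·2) = -0.8658; θ_2 = -149.9758° (elbow-down)
β = atan2(-2.5005,2.3305) = -47.0146°; ψ = atan2(-1.0007,3.2684) = -17.0239°
θ_1 = β − ψ = -29.9907°
θ_3 = φ − θ_1 − θ_2 = 44.9665° (wrapped to (-180°,180°])

-29.991 -149.976 44.966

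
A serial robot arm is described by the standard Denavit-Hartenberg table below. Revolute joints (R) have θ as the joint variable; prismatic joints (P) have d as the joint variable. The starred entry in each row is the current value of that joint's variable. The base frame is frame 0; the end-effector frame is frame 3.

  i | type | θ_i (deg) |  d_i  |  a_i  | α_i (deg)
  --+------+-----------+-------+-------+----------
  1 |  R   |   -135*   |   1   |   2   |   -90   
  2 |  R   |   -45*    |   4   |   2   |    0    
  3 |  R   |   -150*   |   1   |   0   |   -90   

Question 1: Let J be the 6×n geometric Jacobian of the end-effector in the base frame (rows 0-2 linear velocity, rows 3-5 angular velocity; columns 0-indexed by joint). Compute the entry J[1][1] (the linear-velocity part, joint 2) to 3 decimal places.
-1.000

axis z_1 = (0.7071,-0.7071,0.0000); lever o_n−o_1 = (2.5355,-4.5355,1.4142)
cross product → J_v[:, 1] = (-1.0000,-1.0000,-1.4142)
J_ω[:, 1] = z_1
entry J[1][1] = -1.0000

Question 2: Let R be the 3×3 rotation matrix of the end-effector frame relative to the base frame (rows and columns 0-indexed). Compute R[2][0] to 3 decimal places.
-0.259

End-effector x-axis (col 0 of R) = (0.6830,0.6830,-0.2588)
R[2][0] = -0.2588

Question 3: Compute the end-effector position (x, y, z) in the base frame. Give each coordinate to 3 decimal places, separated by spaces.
1.121 -5.950 2.414

after link 1: o_1 = (-1.4142, -1.4142, 1.0000)
after link 2: o_2 = (0.4142, -5.2426, 2.4142)
after link 3: o_3 = (1.1213, -5.9497, 2.4142)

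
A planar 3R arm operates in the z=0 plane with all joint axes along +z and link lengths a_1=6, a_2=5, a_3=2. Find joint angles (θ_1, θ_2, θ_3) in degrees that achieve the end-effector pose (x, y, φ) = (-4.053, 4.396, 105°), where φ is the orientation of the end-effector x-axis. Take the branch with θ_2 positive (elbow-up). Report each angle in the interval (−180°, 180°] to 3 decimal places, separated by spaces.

90.001 135.004 -120.005

wrist centre = target − a_3·(cos φ, sin φ) = (-3.5354, 2.4641)
cos θ_2 = (18.5708−6²−5²)/(2·6·5) = -0.7072; θ_2 = 135.0038° (elbow-up)
β = atan2(2.4641,-3.5354) = 145.1235°; ψ = atan2(3.5353,2.4642) = 55.1221°
θ_1 = β − ψ = 90.0014°
θ_3 = φ − θ_1 − θ_2 = -120.0051° (wrapped to (-180°,180°])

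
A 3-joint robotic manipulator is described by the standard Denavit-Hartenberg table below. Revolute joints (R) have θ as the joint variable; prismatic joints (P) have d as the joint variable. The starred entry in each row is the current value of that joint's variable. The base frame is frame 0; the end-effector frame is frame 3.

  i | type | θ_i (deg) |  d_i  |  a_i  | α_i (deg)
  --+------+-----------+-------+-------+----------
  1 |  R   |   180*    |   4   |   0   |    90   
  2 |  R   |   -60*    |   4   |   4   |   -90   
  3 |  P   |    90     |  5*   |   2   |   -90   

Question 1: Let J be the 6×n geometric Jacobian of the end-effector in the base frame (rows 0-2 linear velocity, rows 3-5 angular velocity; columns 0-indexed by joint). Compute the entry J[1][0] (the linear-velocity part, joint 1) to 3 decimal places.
-6.330

axis z_0 = ẑ; lever o_n−o_0 = (-6.3301,2.0000,3.0359)
cross product → J_v[:, 0] = (-2.0000,-6.3301,0.0000)
J_ω[:, 0] = z_0
entry J[1][0] = -6.3301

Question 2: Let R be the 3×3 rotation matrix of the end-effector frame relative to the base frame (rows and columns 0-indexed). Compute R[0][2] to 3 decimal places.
0.500

End-effector z-axis (col 2 of R) = (0.5000,-0.0000,0.8660)
R[0][2] = 0.5000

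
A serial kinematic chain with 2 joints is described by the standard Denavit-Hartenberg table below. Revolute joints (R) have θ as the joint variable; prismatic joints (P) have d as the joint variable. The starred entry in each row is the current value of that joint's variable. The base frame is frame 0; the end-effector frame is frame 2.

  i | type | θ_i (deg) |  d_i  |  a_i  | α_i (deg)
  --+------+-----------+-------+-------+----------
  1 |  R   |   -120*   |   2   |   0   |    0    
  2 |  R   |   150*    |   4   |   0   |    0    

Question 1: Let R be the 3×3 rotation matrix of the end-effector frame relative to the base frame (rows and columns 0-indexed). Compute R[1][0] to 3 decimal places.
End-effector x-axis (col 0 of R) = (0.8660,0.5000,0.0000)
R[1][0] = 0.5000

0.500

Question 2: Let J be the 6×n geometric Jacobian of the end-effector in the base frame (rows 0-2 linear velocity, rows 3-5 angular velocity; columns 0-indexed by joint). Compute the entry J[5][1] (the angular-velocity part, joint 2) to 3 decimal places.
axis z_1 = (0.0000,0.0000,1.0000); lever o_n−o_1 = (0.0000,0.0000,4.0000)
cross product → J_v[:, 1] = (0.0000,0.0000,0.0000)
J_ω[:, 1] = z_1
entry J[5][1] = 1.0000

1.000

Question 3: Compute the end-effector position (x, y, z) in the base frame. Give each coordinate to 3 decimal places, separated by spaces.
0.000 0.000 6.000

after link 1: o_1 = (0.0000, 0.0000, 2.0000)
after link 2: o_2 = (0.0000, 0.0000, 6.0000)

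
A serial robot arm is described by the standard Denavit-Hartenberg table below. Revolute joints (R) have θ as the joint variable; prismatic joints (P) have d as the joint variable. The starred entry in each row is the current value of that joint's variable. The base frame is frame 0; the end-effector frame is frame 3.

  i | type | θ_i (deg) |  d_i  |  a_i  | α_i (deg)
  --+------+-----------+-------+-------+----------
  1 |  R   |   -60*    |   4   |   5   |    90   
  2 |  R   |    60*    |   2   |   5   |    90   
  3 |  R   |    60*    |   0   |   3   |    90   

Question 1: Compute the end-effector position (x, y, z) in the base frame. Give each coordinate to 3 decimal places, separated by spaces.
after link 1: o_1 = (2.5000, -4.3301, 4.0000)
after link 2: o_2 = (2.0179, -7.4952, 8.3301)
after link 3: o_3 = (0.1429, -9.4437, 9.6292)

0.143 -9.444 9.629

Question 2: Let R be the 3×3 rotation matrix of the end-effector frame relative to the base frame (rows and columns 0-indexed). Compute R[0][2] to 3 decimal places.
0.650

End-effector z-axis (col 2 of R) = (0.6495,-0.1250,0.7500)
R[0][2] = 0.6495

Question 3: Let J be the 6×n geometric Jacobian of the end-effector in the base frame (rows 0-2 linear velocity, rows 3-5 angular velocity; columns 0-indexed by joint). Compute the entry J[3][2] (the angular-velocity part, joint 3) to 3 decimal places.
axis z_2 = (0.4330,-0.7500,-0.5000); lever o_n−o_2 = (-1.8750,-1.9486,1.2990)
cross product → J_v[:, 2] = (-1.9486,0.3750,-2.2500)
J_ω[:, 2] = z_2
entry J[3][2] = 0.4330

0.433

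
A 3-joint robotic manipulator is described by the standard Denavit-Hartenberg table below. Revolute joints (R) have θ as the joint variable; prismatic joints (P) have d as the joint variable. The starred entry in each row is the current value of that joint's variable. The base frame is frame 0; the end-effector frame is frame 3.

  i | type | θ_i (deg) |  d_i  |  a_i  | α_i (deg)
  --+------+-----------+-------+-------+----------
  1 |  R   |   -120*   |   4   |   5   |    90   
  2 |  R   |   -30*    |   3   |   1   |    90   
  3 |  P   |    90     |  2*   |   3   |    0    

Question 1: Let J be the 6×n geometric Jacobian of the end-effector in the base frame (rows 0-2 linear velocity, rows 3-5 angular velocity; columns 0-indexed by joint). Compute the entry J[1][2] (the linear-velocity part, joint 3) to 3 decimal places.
0.433

prismatic axis z_2 = (0.2500,0.4330,-0.8660)
J_v[:, 2] = z_2; J_ω[:, 2] = (0,0,0)
entry J[1][2] = 0.4330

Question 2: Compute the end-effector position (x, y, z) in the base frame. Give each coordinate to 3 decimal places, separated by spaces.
-7.629 -1.214 1.768

after link 1: o_1 = (-2.5000, -4.3301, 4.0000)
after link 2: o_2 = (-5.5311, -3.5801, 3.5000)
after link 3: o_3 = (-7.6292, -1.2141, 1.7679)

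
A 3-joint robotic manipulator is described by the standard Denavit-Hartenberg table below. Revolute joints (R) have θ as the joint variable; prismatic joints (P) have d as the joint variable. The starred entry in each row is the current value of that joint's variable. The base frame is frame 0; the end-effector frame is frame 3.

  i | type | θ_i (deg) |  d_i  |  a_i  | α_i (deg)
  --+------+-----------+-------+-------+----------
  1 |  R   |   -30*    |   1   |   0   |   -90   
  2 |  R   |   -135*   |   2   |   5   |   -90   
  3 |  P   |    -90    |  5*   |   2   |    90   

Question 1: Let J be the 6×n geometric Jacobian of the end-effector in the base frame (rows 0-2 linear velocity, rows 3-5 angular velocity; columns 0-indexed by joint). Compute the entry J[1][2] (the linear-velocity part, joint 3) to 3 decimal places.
prismatic axis z_2 = (0.6124,-0.3536,0.7071)
J_v[:, 2] = z_2; J_ω[:, 2] = (0,0,0)
entry J[1][2] = -0.3536

-0.354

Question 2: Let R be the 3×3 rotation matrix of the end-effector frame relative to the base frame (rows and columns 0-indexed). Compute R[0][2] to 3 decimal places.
0.612

End-effector z-axis (col 2 of R) = (0.6124,-0.3536,-0.7071)
R[0][2] = 0.6124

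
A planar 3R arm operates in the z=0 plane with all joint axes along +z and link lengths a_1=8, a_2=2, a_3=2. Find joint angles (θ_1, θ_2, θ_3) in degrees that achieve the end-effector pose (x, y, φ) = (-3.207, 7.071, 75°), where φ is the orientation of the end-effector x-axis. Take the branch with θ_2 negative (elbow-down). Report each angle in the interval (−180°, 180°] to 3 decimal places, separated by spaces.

134.995 -150.012 90.018

wrist centre = target − a_3·(cos φ, sin φ) = (-3.7246, 5.1391)
cos θ_2 = (40.2838−8²−2²)/(2·8·2) = -0.8661; θ_2 = -150.0122° (elbow-down)
β = atan2(5.1391,-3.7246) = 125.9330°; ψ = atan2(-0.9996,6.2677) = -9.0617°
θ_1 = β − ψ = 134.9947°
θ_3 = φ − θ_1 − θ_2 = 90.0175° (wrapped to (-180°,180°])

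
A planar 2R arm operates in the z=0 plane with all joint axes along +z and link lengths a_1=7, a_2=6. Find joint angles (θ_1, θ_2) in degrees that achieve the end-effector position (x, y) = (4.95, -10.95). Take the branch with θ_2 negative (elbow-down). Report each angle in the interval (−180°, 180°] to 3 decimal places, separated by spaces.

cos θ_2 = (144.4050−7²−6²)/(2·7·6) = 0.7072; θ_2 = -44.9923° (elbow-down)
β = atan2(-10.9500,4.9500) = -65.6744°; ψ = atan2(-4.2421,11.2432) = -20.6715°
θ_1 = β − ψ = -45.0029°

-45.003 -44.992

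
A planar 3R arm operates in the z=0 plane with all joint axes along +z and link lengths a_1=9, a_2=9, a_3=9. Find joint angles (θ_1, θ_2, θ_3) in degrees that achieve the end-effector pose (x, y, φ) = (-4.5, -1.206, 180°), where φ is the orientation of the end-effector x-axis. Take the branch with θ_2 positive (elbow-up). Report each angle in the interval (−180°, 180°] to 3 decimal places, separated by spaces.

-90.003 150.000 120.003

wrist centre = target − a_3·(cos φ, sin φ) = (4.5000, -1.2060)
cos θ_2 = (21.7044−9²−9²)/(2·9·9) = -0.8660; θ_2 = 149.9996° (elbow-up)
β = atan2(-1.2060,4.5000) = -15.0027°; ψ = atan2(4.5001,1.2058) = 74.9998°
θ_1 = β − ψ = -90.0025°
θ_3 = φ − θ_1 − θ_2 = 120.0029° (wrapped to (-180°,180°])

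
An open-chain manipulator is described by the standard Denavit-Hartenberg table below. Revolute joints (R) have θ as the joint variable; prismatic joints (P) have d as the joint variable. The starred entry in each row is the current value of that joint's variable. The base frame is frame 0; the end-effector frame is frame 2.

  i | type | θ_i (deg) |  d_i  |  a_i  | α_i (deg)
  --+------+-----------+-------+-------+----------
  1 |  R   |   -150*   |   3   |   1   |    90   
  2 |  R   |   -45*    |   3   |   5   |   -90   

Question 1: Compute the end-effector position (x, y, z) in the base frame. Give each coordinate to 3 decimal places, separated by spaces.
after link 1: o_1 = (-0.8660, -0.5000, 3.0000)
after link 2: o_2 = (-5.4279, 0.3303, -0.5355)

-5.428 0.330 -0.536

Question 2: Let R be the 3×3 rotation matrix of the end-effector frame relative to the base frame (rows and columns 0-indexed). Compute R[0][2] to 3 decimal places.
End-effector z-axis (col 2 of R) = (-0.6124,-0.3536,0.7071)
R[0][2] = -0.6124

-0.612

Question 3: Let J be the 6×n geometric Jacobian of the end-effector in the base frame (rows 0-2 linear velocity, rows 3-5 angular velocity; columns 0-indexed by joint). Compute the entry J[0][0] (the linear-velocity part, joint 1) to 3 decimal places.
-0.330

axis z_0 = ẑ; lever o_n−o_0 = (-5.4279,0.3303,-0.5355)
cross product → J_v[:, 0] = (-0.3303,-5.4279,0.0000)
J_ω[:, 0] = z_0
entry J[0][0] = -0.3303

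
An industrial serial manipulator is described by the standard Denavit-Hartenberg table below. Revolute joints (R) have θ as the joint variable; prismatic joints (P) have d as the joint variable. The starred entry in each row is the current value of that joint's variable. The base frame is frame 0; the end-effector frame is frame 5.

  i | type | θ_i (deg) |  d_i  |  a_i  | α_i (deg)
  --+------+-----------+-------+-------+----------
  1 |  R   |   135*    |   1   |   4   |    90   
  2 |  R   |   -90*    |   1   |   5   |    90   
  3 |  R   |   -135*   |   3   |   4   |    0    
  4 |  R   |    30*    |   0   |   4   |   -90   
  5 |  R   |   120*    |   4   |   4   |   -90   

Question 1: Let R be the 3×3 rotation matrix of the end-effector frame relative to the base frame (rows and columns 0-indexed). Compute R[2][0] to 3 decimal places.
End-effector x-axis (col 0 of R) = (-0.2709,0.9539,-0.1294)
R[2][0] = -0.1294

-0.129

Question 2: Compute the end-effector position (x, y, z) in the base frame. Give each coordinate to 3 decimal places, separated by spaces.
-6.548 -0.234 -4.518

after link 1: o_1 = (-2.8284, 2.8284, 1.0000)
after link 2: o_2 = (-2.1213, 3.5355, -4.0000)
after link 3: o_3 = (-2.0000, -0.5858, -1.1716)
after link 4: o_4 = (-4.7321, -3.3178, -0.1363)
after link 5: o_5 = (-6.5476, -0.2344, -4.5176)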